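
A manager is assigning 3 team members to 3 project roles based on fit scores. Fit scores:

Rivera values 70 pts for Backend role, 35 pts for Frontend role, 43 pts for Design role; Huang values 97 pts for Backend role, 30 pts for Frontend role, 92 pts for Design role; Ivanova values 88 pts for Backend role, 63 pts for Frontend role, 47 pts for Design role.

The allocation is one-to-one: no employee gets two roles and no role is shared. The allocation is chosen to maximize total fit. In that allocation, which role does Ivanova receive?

Optimal: Rivera→Backend role (70 pts), Huang→Design role (92 pts), Ivanova→Frontend role (63 pts) — total 70+92+63 = 225 pts.
Column-greedy (each role in turn goes to its best remaining employee) gives 203 pts, worse by 22.
Checked against all permutations: 225 pts is optimal.
Ivanova's own top role is Backend role (88 pts), but forcing Ivanova→Backend role and reassigning the rest optimally gives only 215 pts — worse by 10.

Ivanova receives Frontend role.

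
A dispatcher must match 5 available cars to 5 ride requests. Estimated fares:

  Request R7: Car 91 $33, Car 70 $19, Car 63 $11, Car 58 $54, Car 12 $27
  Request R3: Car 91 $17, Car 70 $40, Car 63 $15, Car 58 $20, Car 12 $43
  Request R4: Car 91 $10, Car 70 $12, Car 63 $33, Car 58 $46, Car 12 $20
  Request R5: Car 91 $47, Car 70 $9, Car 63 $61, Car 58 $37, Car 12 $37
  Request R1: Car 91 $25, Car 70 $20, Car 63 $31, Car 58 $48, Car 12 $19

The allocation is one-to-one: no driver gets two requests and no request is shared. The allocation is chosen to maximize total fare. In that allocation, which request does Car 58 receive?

Optimal: Car 91→Request R7 ($33), Car 70→Request R1 ($20), Car 63→Request R5 ($61), Car 58→Request R4 ($46), Car 12→Request R3 ($43) — total 33+20+61+46+43 = $203.
Next-best assignment: Car 91→Request R7, Car 70→Request R3, Car 63→Request R5, Car 58→Request R1, Car 12→Request R4 = $202.
Car 58's own top request is Request R7 ($54), but forcing Car 58→Request R7 and reassigning the rest optimally gives only $200 — worse by 3.

Car 58 receives Request R4.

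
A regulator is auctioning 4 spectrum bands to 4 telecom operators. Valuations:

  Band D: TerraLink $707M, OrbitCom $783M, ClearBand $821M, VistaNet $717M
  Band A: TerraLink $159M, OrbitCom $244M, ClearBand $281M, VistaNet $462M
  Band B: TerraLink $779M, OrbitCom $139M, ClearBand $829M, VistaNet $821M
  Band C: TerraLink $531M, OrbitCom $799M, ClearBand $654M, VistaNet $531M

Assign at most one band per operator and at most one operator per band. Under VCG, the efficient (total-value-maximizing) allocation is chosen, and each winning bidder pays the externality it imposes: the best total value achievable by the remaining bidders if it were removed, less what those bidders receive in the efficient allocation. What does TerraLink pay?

TerraLink pays $359M.

Efficient allocation: TerraLink→Band B ($779M), OrbitCom→Band C ($799M), ClearBand→Band D ($821M), VistaNet→Band A ($462M); total welfare W = $2861M.
TerraLink receives Band B at value $779M, so the others get W − 779 = $2082M.
Without TerraLink: best allocation of the remaining 3 bidders over all 4 bands is OrbitCom→Band C ($799M), ClearBand→Band D ($821M), VistaNet→Band B ($821M), total $2441M.
VCG payment = (others' best without TerraLink) − (others' welfare with TerraLink) = 2441 − 2082 = $359M.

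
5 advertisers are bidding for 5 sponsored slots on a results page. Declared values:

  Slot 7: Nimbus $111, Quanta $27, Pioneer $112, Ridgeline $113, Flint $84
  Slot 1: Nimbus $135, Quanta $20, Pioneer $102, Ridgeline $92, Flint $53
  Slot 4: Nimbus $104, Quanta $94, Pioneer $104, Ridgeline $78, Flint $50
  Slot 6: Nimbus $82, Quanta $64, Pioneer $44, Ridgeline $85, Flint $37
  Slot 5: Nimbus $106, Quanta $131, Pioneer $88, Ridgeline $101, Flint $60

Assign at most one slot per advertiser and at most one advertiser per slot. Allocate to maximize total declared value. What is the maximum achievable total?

This is the linear assignment problem.
Optimal: Nimbus→Slot 1 ($135), Quanta→Slot 5 ($131), Pioneer→Slot 4 ($104), Ridgeline→Slot 6 ($85), Flint→Slot 7 ($84) — total 135+131+104+85+84 = $539.
Max-entry greedy (repeatedly take the single best remaining cell) gives $520, worse by 19.
Next-best assignment: Nimbus→Slot 1, Quanta→Slot 5, Pioneer→Slot 4, Ridgeline→Slot 7, Flint→Slot 6 = $520.

Max total: $539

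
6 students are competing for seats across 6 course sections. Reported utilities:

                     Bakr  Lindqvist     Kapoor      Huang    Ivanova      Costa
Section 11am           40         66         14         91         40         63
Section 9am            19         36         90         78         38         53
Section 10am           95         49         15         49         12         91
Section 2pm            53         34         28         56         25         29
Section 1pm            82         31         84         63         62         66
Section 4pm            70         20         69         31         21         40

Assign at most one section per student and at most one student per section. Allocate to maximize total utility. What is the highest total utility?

Optimal: Bakr→Section 4pm (70 points), Lindqvist→Section 2pm (34 points), Kapoor→Section 9am (90 points), Huang→Section 11am (91 points), Ivanova→Section 1pm (62 points), Costa→Section 10am (91 points) — total 70+34+90+91+62+91 = 438 points.
Next-best assignment: Bakr→Section 4pm, Lindqvist→Section 11am, Kapoor→Section 9am, Huang→Section 2pm, Ivanova→Section 1pm, Costa→Section 10am = 435 points.
No other one-to-one assignment exceeds 438 points.

Max total: 438 points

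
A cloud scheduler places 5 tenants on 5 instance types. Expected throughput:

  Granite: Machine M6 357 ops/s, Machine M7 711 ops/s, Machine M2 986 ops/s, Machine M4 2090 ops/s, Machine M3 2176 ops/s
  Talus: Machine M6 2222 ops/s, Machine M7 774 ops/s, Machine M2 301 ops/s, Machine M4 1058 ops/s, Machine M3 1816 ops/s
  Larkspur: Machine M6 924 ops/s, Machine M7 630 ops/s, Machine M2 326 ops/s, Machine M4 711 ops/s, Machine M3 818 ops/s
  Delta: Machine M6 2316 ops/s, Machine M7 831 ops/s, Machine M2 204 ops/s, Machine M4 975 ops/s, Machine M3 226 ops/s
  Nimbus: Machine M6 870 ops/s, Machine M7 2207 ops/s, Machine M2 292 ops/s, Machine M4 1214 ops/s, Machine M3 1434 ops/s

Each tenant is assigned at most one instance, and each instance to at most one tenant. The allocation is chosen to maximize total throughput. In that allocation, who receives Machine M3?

Talus receives Machine M3.

Optimal: Granite→Machine M4 (2090 ops/s), Talus→Machine M3 (1816 ops/s), Larkspur→Machine M2 (326 ops/s), Delta→Machine M6 (2316 ops/s), Nimbus→Machine M7 (2207 ops/s) — total 2090+1816+326+2316+2207 = 8755 ops/s.
Row-greedy (each tenant in turn takes its best remaining instance) gives 6232 ops/s, worse by 2523.
Swapping Nimbus↔Larkspur (Nimbus→Machine M2 292 ops/s, Larkspur→Machine M7 630 ops/s) loses 1611.
Talus's own top instance is Machine M6 (2222 ops/s), but forcing Talus→Machine M6 and reassigning the rest optimally gives only 7906 ops/s — worse by 849.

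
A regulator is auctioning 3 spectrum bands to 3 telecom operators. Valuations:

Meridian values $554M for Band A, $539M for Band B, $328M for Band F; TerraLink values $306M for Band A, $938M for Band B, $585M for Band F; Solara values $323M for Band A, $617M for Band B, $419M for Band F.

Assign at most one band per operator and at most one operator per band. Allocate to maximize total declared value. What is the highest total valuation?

Maximum total: $1911M

Treat this as an assignment problem: match each operator to one band.
Optimal: Meridian→Band A ($554M), TerraLink→Band B ($938M), Solara→Band F ($419M) — total 554+938+419 = $1911M.
Swapping TerraLink↔Solara (TerraLink→Band F $585M, Solara→Band B $617M) loses 155.
No other one-to-one assignment exceeds $1911M.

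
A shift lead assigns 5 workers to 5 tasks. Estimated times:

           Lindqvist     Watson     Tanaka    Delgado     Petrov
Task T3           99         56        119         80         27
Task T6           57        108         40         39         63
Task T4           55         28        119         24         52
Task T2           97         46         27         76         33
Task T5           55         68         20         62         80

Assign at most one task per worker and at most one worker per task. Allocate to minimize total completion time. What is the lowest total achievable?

Min total: 174 min

Optimal: Lindqvist→Task T6 (57 min), Watson→Task T2 (46 min), Tanaka→Task T5 (20 min), Delgado→Task T4 (24 min), Petrov→Task T3 (27 min) — total 57+46+20+24+27 = 174 min.
Column-greedy (each task in turn goes to its cheapest remaining worker) gives 176 min, worse by 2.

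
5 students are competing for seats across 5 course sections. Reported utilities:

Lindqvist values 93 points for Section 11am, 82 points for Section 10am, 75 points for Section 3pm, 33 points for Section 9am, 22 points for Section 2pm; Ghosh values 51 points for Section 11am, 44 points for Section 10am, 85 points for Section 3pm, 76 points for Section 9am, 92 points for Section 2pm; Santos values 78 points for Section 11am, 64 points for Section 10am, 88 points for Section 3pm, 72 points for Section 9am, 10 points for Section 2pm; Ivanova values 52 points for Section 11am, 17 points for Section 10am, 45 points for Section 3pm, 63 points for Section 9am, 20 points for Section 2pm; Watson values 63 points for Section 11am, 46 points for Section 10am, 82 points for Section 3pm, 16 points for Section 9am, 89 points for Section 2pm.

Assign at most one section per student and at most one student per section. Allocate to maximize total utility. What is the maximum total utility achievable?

This is the linear assignment problem.
Optimal: Lindqvist→Section 10am (82 points), Ghosh→Section 3pm (85 points), Santos→Section 11am (78 points), Ivanova→Section 9am (63 points), Watson→Section 2pm (89 points) — total 82+85+78+63+89 = 397 points.

Max total: 397 points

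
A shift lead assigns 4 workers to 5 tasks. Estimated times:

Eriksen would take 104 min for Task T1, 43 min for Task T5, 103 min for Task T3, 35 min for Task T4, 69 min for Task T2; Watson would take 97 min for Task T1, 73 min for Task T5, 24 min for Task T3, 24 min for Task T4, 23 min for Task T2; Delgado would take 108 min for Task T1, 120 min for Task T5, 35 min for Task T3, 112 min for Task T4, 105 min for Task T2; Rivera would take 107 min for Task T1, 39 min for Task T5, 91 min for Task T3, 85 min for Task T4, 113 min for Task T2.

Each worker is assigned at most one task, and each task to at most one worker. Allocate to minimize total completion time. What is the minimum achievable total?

Optimal: Eriksen→Task T4 (35 min), Watson→Task T2 (23 min), Delgado→Task T3 (35 min), Rivera→Task T5 (39 min) — total 35+23+35+39 = 132 min.
Column-greedy (each task in turn goes to its cheapest remaining worker) gives 206 min, worse by 74.
Next-best assignment: Eriksen→Task T2, Watson→Task T4, Delgado→Task T3, Rivera→Task T5 = 167 min.

Min total: 132 min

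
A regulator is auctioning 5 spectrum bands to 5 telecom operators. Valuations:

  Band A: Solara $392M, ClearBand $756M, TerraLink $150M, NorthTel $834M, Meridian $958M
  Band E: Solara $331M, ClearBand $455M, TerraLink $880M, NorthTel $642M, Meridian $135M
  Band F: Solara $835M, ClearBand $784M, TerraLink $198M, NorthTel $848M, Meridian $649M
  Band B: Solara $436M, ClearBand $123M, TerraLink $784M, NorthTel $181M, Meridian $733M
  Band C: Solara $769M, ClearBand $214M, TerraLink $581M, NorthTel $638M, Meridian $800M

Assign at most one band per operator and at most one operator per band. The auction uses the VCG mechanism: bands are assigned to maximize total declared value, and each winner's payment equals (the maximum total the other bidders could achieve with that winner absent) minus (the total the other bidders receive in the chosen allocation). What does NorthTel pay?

NorthTel pays $225M.

Efficient allocation: Solara→Band C ($769M), ClearBand→Band F ($784M), TerraLink→Band E ($880M), NorthTel→Band A ($834M), Meridian→Band B ($733M); total welfare W = $4000M.
NorthTel receives Band A at value $834M, so the others get W − 834 = $3166M.
Without NorthTel: best allocation of the remaining 4 bidders over all 5 bands is Solara→Band C ($769M), ClearBand→Band F ($784M), TerraLink→Band E ($880M), Meridian→Band A ($958M), total $3391M.
VCG payment = (others' best without NorthTel) − (others' welfare with NorthTel) = 3391 − 3166 = $225M.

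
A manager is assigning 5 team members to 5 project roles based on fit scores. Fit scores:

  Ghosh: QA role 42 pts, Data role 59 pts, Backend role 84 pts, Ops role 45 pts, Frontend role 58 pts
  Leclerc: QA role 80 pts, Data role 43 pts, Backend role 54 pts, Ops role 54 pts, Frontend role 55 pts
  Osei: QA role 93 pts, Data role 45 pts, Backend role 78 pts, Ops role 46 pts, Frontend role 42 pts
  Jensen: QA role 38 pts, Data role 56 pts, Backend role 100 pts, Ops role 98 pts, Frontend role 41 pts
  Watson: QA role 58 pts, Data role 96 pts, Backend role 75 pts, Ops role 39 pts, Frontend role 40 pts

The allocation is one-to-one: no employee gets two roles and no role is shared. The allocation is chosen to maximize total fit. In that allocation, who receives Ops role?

Jensen receives Ops role.

Optimal: Ghosh→Backend role (84 pts), Leclerc→Frontend role (55 pts), Osei→QA role (93 pts), Jensen→Ops role (98 pts), Watson→Data role (96 pts) — total 84+55+93+98+96 = 426 pts.
Row-greedy (each employee in turn takes its best remaining role) gives 306 pts, worse by 120.
Next-best assignment: Ghosh→Frontend role, Leclerc→QA role, Osei→Backend role, Jensen→Ops role, Watson→Data role = 410 pts.
Jensen's own top role is Backend role (100 pts), but forcing Jensen→Backend role and reassigning the rest optimally gives only 401 pts — worse by 25.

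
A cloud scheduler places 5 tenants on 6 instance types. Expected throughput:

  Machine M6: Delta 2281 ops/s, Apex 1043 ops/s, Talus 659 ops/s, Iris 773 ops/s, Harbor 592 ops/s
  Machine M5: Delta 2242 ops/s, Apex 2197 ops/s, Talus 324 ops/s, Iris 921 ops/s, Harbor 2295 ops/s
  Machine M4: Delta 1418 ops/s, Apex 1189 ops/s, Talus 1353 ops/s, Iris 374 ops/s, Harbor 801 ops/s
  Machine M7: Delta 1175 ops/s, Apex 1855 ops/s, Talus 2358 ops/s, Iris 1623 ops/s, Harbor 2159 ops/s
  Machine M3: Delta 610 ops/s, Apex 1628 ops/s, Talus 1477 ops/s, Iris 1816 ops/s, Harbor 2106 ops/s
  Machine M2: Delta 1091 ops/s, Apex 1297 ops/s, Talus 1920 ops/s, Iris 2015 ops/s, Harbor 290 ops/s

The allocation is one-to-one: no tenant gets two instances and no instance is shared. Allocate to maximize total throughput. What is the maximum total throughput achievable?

Optimal: Delta→Machine M6 (2281 ops/s), Apex→Machine M5 (2197 ops/s), Talus→Machine M7 (2358 ops/s), Iris→Machine M2 (2015 ops/s), Harbor→Machine M3 (2106 ops/s) — total 2281+2197+2358+2015+2106 = 10957 ops/s.
Max-entry greedy (repeatedly take the single best remaining cell) gives 10577 ops/s, worse by 380.
No other one-to-one assignment exceeds 10957 ops/s.

Maximum total: 10957 ops/s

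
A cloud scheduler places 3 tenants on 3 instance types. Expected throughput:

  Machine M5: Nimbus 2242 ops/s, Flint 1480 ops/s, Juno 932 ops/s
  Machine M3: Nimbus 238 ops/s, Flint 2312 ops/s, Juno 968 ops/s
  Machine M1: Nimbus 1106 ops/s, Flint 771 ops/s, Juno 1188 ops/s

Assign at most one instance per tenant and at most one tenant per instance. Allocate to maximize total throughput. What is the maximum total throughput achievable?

Optimal: Nimbus→Machine M5 (2242 ops/s), Flint→Machine M3 (2312 ops/s), Juno→Machine M1 (1188 ops/s) — total 2242+2312+1188 = 5742 ops/s.
Checked against all permutations: 5742 ops/s is optimal.

Maximum total: 5742 ops/s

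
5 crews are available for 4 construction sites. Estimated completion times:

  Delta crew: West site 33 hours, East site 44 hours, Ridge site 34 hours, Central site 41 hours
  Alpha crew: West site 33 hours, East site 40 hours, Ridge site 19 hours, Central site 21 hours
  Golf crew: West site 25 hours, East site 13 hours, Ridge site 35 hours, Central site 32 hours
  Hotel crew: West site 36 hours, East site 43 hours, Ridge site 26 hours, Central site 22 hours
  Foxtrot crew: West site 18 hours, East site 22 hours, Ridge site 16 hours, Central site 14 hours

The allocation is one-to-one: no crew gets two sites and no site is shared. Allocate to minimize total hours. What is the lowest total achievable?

Optimal: Foxtrot crew→West site (18 hours), Golf crew→East site (13 hours), Alpha crew→Ridge site (19 hours), Hotel crew→Central site (22 hours) — total 18+13+19+22 = 72 hours.
Min-entry greedy (repeatedly take the single cheapest remaining cell) gives 79 hours, worse by 7.
Next-best assignment: Foxtrot crew→West site, Golf crew→East site, Hotel crew→Ridge site, Alpha crew→Central site = 78 hours.
Swapping Alpha crew↔Foxtrot crew (Alpha crew→West site 33 hours, Foxtrot crew→Ridge site 16 hours) adds 12.

Min total: 72 hours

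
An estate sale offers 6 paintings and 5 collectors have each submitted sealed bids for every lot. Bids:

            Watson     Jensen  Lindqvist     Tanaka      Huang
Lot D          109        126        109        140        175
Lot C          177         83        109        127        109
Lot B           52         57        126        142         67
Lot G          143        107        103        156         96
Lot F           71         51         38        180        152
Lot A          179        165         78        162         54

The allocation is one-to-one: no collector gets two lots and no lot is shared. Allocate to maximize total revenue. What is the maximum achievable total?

This is a one-to-one assignment (maximum-weight bipartite matching).
Optimal: Watson→Lot C ($177), Jensen→Lot A ($165), Lindqvist→Lot B ($126), Tanaka→Lot F ($180), Huang→Lot D ($175) — total 177+165+126+180+175 = $823.

Max total: $823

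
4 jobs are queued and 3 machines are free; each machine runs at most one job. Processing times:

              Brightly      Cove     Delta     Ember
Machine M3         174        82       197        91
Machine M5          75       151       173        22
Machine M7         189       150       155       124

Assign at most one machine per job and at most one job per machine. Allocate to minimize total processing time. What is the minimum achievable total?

Optimal: Cove→Machine M3 (82 min), Ember→Machine M5 (22 min), Delta→Machine M7 (155 min) — total 82+22+155 = 259 min.
Row-greedy (each job in turn takes its cheapest remaining machine) gives 312 min, worse by 53.
Next-best assignment: Cove→Machine M3, Brightly→Machine M5, Ember→Machine M7 = 281 min.

Min total: 259 min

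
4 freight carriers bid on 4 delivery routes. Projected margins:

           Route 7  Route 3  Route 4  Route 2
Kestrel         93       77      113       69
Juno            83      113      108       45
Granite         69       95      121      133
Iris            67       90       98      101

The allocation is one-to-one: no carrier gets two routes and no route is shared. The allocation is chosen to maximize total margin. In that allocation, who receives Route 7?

Kestrel receives Route 7.

Optimal: Kestrel→Route 7 ($93k), Juno→Route 3 ($113k), Granite→Route 2 ($133k), Iris→Route 4 ($98k) — total 93+113+133+98 = $437k.
Column-greedy (each route in turn goes to its best remaining carrier) gives $428k, worse by 9.
Swapping Juno↔Kestrel (Juno→Route 7 $83k, Kestrel→Route 3 $77k) loses 46.
Checked against all permutations: $437k is optimal.
Kestrel's own top route is Route 4 ($113k), but forcing Kestrel→Route 4 and reassigning the rest optimally gives only $426k — worse by 11.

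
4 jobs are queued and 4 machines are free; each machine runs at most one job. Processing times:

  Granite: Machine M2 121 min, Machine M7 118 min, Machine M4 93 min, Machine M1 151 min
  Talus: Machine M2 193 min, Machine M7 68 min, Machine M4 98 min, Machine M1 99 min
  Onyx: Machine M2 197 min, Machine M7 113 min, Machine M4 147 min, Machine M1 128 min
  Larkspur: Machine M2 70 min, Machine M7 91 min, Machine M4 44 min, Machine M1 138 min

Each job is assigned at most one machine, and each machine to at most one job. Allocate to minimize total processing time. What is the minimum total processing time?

Minimum total: 359 min

Optimal: Granite→Machine M4 (93 min), Talus→Machine M7 (68 min), Onyx→Machine M1 (128 min), Larkspur→Machine M2 (70 min) — total 93+68+128+70 = 359 min.
Min-entry greedy (repeatedly take the single cheapest remaining cell) gives 361 min, worse by 2.
Next-best assignment: Granite→Machine M2, Talus→Machine M7, Onyx→Machine M1, Larkspur→Machine M4 = 361 min.
No other one-to-one assignment undercuts 359 min.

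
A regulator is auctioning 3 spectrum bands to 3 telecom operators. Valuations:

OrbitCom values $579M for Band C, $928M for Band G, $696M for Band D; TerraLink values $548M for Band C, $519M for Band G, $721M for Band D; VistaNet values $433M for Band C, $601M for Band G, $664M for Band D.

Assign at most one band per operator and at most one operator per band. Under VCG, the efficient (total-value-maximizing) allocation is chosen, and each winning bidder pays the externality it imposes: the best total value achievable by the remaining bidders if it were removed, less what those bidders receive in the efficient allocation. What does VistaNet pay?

Efficient allocation: OrbitCom→Band G ($928M), TerraLink→Band C ($548M), VistaNet→Band D ($664M); total welfare W = $2140M.
VistaNet receives Band D at value $664M, so the others get W − 664 = $1476M.
Without VistaNet: best allocation of the remaining 2 bidders over all 3 bands is OrbitCom→Band G ($928M), TerraLink→Band D ($721M), total $1649M.
VCG payment = (others' best without VistaNet) − (others' welfare with VistaNet) = 1649 − 1476 = $173M.

VistaNet pays $173M.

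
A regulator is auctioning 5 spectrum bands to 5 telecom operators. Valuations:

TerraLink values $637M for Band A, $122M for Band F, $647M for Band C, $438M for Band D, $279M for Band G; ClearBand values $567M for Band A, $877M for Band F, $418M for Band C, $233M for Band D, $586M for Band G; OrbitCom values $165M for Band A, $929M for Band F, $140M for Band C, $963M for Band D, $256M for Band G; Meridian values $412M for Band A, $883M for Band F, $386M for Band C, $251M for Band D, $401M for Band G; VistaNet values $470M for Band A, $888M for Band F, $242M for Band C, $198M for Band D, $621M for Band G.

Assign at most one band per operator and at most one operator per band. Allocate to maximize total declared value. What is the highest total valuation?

Optimal: TerraLink→Band C ($647M), ClearBand→Band A ($567M), OrbitCom→Band D ($963M), Meridian→Band F ($883M), VistaNet→Band G ($621M) — total 647+567+963+883+621 = $3681M.
Row-greedy (each operator in turn takes its best remaining band) gives $3520M, worse by 161.
Next-best assignment: TerraLink→Band C, ClearBand→Band G, OrbitCom→Band D, Meridian→Band F, VistaNet→Band A = $3549M.
No other one-to-one assignment exceeds $3681M.

Maximum total: $3681M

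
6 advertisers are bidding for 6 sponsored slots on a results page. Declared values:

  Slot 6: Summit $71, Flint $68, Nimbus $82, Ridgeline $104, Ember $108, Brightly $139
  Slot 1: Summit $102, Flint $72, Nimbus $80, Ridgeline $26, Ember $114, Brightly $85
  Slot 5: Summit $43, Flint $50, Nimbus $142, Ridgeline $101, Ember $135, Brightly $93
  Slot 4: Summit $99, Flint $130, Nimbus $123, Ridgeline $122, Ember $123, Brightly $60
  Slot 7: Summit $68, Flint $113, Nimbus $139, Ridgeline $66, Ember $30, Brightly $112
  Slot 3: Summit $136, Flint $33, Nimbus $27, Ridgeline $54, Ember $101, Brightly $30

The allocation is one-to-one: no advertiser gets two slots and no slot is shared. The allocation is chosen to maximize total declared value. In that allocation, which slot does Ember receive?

Optimal: Summit→Slot 3 ($136), Flint→Slot 7 ($113), Nimbus→Slot 5 ($142), Ridgeline→Slot 4 ($122), Ember→Slot 1 ($114), Brightly→Slot 6 ($139) — total 136+113+142+122+114+139 = $766.
Max-entry greedy (repeatedly take the single best remaining cell) gives $727, worse by 39.
Swapping Ember↔Summit (Ember→Slot 3 $101, Summit→Slot 1 $102) loses 47.
Ember's own top slot is Slot 5 ($135), but forcing Ember→Slot 5 and reassigning the rest optimally gives only $743 — worse by 23.

Ember receives Slot 1.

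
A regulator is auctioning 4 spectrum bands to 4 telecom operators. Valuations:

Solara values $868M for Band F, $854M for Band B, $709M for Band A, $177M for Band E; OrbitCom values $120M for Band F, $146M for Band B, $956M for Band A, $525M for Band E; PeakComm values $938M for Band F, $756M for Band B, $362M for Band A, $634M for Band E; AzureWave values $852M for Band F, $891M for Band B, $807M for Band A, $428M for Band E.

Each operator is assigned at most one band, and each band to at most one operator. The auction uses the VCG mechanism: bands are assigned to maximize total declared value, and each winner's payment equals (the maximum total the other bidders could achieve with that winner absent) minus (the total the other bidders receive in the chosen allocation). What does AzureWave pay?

Efficient allocation: Solara→Band F ($868M), OrbitCom→Band A ($956M), PeakComm→Band E ($634M), AzureWave→Band B ($891M); total welfare W = $3349M.
AzureWave receives Band B at value $891M, so the others get W − 891 = $2458M.
Without AzureWave: best allocation of the remaining 3 bidders over all 4 bands is Solara→Band B ($854M), OrbitCom→Band A ($956M), PeakComm→Band F ($938M), total $2748M.
VCG payment = (others' best without AzureWave) − (others' welfare with AzureWave) = 2748 − 2458 = $290M.

AzureWave pays $290M.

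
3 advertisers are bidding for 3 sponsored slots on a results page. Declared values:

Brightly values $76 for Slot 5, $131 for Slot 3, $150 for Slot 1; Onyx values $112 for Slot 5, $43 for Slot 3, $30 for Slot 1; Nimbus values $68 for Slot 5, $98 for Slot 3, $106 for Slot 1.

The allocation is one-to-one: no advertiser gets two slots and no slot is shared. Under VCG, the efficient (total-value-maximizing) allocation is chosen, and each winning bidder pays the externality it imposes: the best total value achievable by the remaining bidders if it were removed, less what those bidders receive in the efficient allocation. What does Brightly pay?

Brightly pays $8.

Efficient allocation: Brightly→Slot 1 ($150), Onyx→Slot 5 ($112), Nimbus→Slot 3 ($98); total welfare W = $360.
Brightly receives Slot 1 at value $150, so the others get W − 150 = $210.
Without Brightly: best allocation of the remaining 2 bidders over all 3 slots is Onyx→Slot 5 ($112), Nimbus→Slot 1 ($106), total $218.
VCG payment = (others' best without Brightly) − (others' welfare with Brightly) = 218 − 210 = $8.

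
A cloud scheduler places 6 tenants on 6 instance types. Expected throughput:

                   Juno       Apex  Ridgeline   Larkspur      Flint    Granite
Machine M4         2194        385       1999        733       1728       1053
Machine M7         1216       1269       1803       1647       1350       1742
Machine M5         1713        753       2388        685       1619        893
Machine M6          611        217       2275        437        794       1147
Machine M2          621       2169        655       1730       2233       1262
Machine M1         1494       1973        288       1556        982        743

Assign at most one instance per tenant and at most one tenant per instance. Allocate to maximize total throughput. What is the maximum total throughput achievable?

Optimal: Juno→Machine M4 (2194 ops/s), Apex→Machine M1 (1973 ops/s), Ridgeline→Machine M5 (2388 ops/s), Larkspur→Machine M7 (1647 ops/s), Flint→Machine M2 (2233 ops/s), Granite→Machine M6 (1147 ops/s) — total 2194+1973+2388+1647+2233+1147 = 11582 ops/s.
Row-greedy (each tenant in turn takes its best remaining instance) gives 10527 ops/s, worse by 1055.
Swapping Juno↔Apex (Juno→Machine M1 1494 ops/s, Apex→Machine M4 385 ops/s) loses 2288.
No other one-to-one assignment exceeds 11582 ops/s.

Max total: 11582 ops/s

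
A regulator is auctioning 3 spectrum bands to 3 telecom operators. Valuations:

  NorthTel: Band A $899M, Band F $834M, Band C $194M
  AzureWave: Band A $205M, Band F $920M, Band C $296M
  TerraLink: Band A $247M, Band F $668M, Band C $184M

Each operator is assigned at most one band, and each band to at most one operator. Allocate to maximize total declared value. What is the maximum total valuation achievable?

Maximum total: $2003M

Optimal: NorthTel→Band A ($899M), AzureWave→Band F ($920M), TerraLink→Band C ($184M) — total 899+920+184 = $2003M.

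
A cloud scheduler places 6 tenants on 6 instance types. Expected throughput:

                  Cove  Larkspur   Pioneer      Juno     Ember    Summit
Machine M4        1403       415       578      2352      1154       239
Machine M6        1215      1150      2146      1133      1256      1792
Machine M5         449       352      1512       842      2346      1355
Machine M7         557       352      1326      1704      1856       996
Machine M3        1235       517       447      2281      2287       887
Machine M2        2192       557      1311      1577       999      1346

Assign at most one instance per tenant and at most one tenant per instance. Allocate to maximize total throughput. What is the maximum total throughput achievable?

This is the linear assignment problem.
Optimal: Cove→Machine M2 (2192 ops/s), Larkspur→Machine M7 (352 ops/s), Pioneer→Machine M6 (2146 ops/s), Juno→Machine M4 (2352 ops/s), Ember→Machine M3 (2287 ops/s), Summit→Machine M5 (1355 ops/s) — total 2192+352+2146+2352+2287+1355 = 10684 ops/s.
Max-entry greedy (repeatedly take the single best remaining cell) gives 10549 ops/s, worse by 135.
Next-best assignment: Cove→Machine M2, Larkspur→Machine M6, Pioneer→Machine M7, Juno→Machine M4, Ember→Machine M3, Summit→Machine M5 = 10662 ops/s.
Swapping Summit↔Cove (Summit→Machine M2 1346 ops/s, Cove→Machine M5 449 ops/s) loses 1752.
No other one-to-one assignment exceeds 10684 ops/s.

Max total: 10684 ops/s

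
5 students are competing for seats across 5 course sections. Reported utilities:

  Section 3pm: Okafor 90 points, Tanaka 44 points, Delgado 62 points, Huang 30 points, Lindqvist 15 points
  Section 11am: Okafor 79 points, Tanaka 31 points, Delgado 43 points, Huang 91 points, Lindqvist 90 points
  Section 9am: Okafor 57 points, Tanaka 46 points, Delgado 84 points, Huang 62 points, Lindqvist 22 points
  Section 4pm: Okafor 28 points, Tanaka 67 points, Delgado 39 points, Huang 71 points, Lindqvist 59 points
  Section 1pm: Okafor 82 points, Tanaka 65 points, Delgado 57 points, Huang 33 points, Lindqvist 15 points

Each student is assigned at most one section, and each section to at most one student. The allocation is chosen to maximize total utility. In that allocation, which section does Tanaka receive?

Tanaka receives Section 1pm.

Optimal: Okafor→Section 3pm (90 points), Tanaka→Section 1pm (65 points), Delgado→Section 9am (84 points), Huang→Section 4pm (71 points), Lindqvist→Section 11am (90 points) — total 90+65+84+71+90 = 400 points.
Max-entry greedy (repeatedly take the single best remaining cell) gives 347 points, worse by 53.
Next-best assignment: Okafor→Section 3pm, Tanaka→Section 1pm, Delgado→Section 9am, Huang→Section 11am, Lindqvist→Section 4pm = 389 points.
Swapping Okafor↔Lindqvist (Okafor→Section 11am 79 points, Lindqvist→Section 3pm 15 points) loses 86.
Tanaka's own top section is Section 4pm (67 points), but forcing Tanaka→Section 4pm and reassigning the rest optimally gives only 366 points — worse by 34.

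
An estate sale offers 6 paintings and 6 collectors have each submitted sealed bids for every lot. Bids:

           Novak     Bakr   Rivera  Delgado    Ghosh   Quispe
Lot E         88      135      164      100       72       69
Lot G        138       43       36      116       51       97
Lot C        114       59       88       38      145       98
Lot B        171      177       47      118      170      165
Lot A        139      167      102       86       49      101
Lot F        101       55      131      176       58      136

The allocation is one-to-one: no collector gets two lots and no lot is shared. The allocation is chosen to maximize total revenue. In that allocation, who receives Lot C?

Optimal: Novak→Lot G ($138), Bakr→Lot A ($167), Rivera→Lot E ($164), Delgado→Lot F ($176), Ghosh→Lot C ($145), Quispe→Lot B ($165) — total 138+167+164+176+145+165 = $955.
Column-greedy (each lot in turn goes to its best remaining collector) gives $901, worse by 54.
Ghosh's own top lot is Lot B ($170), but forcing Ghosh→Lot B and reassigning the rest optimally gives only $913 — worse by 42.

Ghosh receives Lot C.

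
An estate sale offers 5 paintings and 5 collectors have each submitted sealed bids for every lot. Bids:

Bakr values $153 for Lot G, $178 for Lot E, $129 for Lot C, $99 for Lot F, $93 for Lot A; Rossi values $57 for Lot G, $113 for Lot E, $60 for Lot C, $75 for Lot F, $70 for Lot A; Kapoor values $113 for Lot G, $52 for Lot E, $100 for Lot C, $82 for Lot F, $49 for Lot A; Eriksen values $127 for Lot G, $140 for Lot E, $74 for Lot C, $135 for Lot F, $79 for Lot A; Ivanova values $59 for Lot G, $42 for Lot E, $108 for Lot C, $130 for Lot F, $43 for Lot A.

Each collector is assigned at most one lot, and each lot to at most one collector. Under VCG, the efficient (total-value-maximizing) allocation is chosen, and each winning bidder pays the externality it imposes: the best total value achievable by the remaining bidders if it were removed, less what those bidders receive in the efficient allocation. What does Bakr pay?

Bakr pays $43.

Efficient allocation: Bakr→Lot E ($178), Rossi→Lot A ($70), Kapoor→Lot C ($100), Eriksen→Lot G ($127), Ivanova→Lot F ($130); total welfare W = $605.
Bakr receives Lot E at value $178, so the others get W − 178 = $427.
Without Bakr: best allocation of the remaining 4 bidders over all 5 lots is Rossi→Lot E ($113), Kapoor→Lot C ($100), Eriksen→Lot G ($127), Ivanova→Lot F ($130), total $470.
VCG payment = (others' best without Bakr) − (others' welfare with Bakr) = 470 − 427 = $43.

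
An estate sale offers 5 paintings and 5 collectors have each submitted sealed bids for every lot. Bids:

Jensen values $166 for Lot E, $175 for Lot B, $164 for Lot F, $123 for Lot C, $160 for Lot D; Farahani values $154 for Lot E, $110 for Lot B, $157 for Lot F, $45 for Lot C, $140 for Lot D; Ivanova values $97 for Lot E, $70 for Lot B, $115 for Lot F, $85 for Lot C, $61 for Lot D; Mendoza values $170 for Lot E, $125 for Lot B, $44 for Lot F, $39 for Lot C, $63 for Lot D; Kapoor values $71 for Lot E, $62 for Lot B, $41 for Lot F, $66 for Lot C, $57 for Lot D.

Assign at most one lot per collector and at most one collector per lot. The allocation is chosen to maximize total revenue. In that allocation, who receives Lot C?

Kapoor receives Lot C.

Optimal: Jensen→Lot B ($175), Farahani→Lot D ($140), Ivanova→Lot F ($115), Mendoza→Lot E ($170), Kapoor→Lot C ($66) — total 175+140+115+170+66 = $666.
Row-greedy (each collector in turn takes its best remaining lot) gives $558, worse by 108.
Next-best assignment: Jensen→Lot B, Farahani→Lot F, Ivanova→Lot C, Mendoza→Lot E, Kapoor→Lot D = $644.
No other one-to-one assignment exceeds $666.
Kapoor's own top lot is Lot E ($71), but forcing Kapoor→Lot E and reassigning the rest optimally gives only $598 — worse by 68.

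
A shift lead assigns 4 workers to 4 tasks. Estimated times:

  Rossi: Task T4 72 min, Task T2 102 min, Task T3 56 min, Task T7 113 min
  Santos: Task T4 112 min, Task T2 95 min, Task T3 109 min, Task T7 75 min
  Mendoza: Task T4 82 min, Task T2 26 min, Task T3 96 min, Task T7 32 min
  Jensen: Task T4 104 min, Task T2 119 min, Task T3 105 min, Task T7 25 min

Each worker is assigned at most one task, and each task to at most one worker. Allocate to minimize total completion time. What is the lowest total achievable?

Optimal: Rossi→Task T3 (56 min), Santos→Task T4 (112 min), Mendoza→Task T2 (26 min), Jensen→Task T7 (25 min) — total 56+112+26+25 = 219 min.
Column-greedy (each task in turn goes to its cheapest remaining worker) gives 278 min, worse by 59.

Min total: 219 min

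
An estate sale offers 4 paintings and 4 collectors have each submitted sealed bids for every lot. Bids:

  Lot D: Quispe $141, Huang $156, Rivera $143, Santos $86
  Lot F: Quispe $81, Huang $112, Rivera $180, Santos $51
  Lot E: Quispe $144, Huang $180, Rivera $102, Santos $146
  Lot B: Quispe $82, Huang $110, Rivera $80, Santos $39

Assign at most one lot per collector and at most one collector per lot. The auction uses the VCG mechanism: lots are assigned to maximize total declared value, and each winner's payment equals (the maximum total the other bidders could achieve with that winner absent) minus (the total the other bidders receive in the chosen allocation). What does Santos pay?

Efficient allocation: Quispe→Lot D ($141), Huang→Lot B ($110), Rivera→Lot F ($180), Santos→Lot E ($146); total welfare W = $577.
Santos receives Lot E at value $146, so the others get W − 146 = $431.
Without Santos: best allocation of the remaining 3 bidders over all 4 lots is Quispe→Lot D ($141), Huang→Lot E ($180), Rivera→Lot F ($180), total $501.
VCG payment = (others' best without Santos) − (others' welfare with Santos) = 501 − 431 = $70.

Santos pays $70.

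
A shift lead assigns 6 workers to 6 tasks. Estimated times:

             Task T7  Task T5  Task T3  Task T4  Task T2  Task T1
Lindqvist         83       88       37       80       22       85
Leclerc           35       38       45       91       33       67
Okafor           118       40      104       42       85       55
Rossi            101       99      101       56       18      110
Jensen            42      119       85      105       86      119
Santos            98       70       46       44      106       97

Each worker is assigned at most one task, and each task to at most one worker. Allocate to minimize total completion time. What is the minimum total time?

Min total: 234 min

Optimal: Lindqvist→Task T3 (37 min), Leclerc→Task T5 (38 min), Okafor→Task T1 (55 min), Rossi→Task T2 (18 min), Jensen→Task T7 (42 min), Santos→Task T4 (44 min) — total 37+38+55+18+42+44 = 234 min.
Swapping Okafor↔Santos (Okafor→Task T4 42 min, Santos→Task T1 97 min) adds 40.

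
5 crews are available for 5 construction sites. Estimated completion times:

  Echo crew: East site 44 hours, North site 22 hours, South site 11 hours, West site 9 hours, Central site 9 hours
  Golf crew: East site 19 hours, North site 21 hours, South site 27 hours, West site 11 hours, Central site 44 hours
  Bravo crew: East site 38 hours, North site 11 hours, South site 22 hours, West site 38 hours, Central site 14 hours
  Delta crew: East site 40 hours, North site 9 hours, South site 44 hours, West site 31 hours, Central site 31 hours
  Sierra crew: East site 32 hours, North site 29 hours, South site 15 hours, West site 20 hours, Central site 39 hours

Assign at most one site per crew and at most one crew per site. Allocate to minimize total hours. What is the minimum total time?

Optimal: Echo crew→West site (9 hours), Golf crew→East site (19 hours), Bravo crew→Central site (14 hours), Delta crew→North site (9 hours), Sierra crew→South site (15 hours) — total 9+19+14+9+15 = 66 hours.
Row-greedy (each crew in turn takes its cheapest remaining site) gives 85 hours, worse by 19.
Swapping Bravo crew↔Echo crew (Bravo crew→West site 38 hours, Echo crew→Central site 9 hours) adds 24.
Checked against all permutations: 66 hours is optimal.

Minimum total: 66 hours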